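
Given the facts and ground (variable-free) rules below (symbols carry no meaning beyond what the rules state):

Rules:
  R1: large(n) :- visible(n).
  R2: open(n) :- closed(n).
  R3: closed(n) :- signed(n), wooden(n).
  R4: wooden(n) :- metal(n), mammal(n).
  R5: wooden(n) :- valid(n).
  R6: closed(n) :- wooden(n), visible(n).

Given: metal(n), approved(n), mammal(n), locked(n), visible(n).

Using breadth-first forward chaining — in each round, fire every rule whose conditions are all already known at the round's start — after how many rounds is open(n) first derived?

Round 1 fires R1, R4, giving large(n), wooden(n).
Round 2 fires R6, giving closed(n).
Round 3 fires R2, giving open(n).
open(n) first appears in round 3.

3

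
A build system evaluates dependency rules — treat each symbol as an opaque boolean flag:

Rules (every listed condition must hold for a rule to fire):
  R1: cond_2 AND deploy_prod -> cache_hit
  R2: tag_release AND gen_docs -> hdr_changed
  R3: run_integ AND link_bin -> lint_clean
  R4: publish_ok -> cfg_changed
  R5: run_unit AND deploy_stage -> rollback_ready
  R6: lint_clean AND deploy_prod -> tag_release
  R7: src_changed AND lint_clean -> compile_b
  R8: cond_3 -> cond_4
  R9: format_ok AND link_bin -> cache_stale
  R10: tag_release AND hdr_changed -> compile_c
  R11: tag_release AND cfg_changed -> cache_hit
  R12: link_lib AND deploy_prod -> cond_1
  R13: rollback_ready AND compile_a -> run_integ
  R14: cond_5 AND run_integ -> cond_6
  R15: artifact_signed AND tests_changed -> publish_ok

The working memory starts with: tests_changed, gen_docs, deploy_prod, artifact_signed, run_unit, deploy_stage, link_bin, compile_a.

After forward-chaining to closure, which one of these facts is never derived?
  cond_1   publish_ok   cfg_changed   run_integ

cond_1

Round 1: R5 [run_unit AND deploy_stage -> rollback_ready]; R15 [artifact_signed AND tests_changed -> publish_ok]. New: rollback_ready, publish_ok.
Round 2: R4 [publish_ok -> cfg_changed]; R13 [rollback_ready AND compile_a -> run_integ]. New: cfg_changed, run_integ.
Round 3: R3 [run_integ AND link_bin -> lint_clean]. New: lint_clean.
Round 4: R6 [lint_clean AND deploy_prod -> tag_release]. New: tag_release.
Round 5: R2 [tag_release AND gen_docs -> hdr_changed]; R11 [tag_release AND cfg_changed -> cache_hit]. New: hdr_changed, cache_hit.
Round 6: R10 [tag_release AND hdr_changed -> compile_c]. New: compile_c.
Derived: run_integ (round 2), publish_ok (round 1), cfg_changed (round 2). cond_1 never appears in any round.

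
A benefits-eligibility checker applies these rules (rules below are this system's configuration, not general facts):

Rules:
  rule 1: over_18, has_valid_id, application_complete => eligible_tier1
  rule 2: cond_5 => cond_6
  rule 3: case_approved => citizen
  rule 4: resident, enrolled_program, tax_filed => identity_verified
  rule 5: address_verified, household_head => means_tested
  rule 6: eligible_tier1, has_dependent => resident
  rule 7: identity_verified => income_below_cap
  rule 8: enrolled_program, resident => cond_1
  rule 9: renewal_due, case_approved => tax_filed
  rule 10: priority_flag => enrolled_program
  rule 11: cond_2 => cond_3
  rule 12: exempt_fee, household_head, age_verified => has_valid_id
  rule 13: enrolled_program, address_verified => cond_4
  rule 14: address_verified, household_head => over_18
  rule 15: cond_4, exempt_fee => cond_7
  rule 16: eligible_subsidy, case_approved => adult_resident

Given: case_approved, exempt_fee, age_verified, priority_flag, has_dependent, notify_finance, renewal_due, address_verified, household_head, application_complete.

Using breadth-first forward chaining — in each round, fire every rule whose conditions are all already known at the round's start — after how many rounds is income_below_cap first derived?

5

Round 1 fires rule 3, rule 5, rule 9, rule 10, rule 12, rule 14, giving citizen, means_tested, tax_filed, enrolled_program, has_valid_id, over_18.
Round 2 fires rule 1, rule 13, giving eligible_tier1, cond_4.
Round 3 fires rule 6, rule 15, giving resident, cond_7.
Round 4 fires rule 4, rule 8, giving identity_verified, cond_1.
Round 5 fires rule 7, giving income_below_cap.
income_below_cap first appears in round 5.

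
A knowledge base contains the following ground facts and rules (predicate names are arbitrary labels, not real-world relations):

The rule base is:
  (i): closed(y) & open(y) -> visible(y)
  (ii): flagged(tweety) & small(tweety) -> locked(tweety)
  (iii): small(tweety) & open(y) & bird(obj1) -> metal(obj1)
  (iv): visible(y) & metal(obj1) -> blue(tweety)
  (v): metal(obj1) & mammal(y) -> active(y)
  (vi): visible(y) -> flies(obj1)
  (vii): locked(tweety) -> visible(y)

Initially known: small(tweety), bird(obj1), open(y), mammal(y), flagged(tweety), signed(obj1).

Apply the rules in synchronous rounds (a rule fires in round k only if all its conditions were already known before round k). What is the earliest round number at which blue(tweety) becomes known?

Round 1 — (ii), (iii), derive locked(tweety), metal(obj1).
Round 2 — (v), (vii), derive active(y), visible(y).
Round 3 — (iv), (vi), derive blue(tweety), flies(obj1).
blue(tweety) first appears in round 3.

3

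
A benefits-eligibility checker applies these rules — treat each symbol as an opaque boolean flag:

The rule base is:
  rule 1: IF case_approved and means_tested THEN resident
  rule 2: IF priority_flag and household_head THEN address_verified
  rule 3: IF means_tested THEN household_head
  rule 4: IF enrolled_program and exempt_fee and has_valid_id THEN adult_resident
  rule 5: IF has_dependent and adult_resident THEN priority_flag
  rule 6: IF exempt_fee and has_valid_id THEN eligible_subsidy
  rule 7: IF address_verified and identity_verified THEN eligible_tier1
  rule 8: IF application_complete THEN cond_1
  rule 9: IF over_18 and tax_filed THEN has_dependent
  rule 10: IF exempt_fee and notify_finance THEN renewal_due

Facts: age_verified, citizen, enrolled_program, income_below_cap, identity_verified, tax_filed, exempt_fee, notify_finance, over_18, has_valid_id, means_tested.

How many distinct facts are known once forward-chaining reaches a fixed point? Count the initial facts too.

19

Round 1 fires rule 3, rule 4, rule 6, rule 9, rule 10, giving household_head, adult_resident, eligible_subsidy, has_dependent, renewal_due.
Round 2 fires rule 5, giving priority_flag.
Round 3 fires rule 2, giving address_verified.
Round 4 fires rule 7, giving eligible_tier1.
Closure: {address_verified, adult_resident, age_verified, citizen, eligible_subsidy, eligible_tier1, enrolled_program, exempt_fee, has_dependent, has_valid_id, household_head, identity_verified, income_below_cap, means_tested, notify_finance, over_18, priority_flag, renewal_due, tax_filed} — 19 facts.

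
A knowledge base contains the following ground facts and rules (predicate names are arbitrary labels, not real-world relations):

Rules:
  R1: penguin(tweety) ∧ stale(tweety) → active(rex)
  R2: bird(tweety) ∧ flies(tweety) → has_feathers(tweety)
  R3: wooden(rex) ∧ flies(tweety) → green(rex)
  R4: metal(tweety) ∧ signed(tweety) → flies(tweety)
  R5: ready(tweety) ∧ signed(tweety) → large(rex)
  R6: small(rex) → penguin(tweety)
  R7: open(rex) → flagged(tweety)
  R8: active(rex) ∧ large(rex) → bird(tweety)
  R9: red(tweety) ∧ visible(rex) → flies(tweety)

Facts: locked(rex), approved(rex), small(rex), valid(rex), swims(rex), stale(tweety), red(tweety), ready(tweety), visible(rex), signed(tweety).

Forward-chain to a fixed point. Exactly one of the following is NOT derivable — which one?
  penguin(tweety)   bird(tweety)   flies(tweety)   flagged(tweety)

Round 1: R5 [ready(tweety) ∧ signed(tweety) → large(rex)]; R6 [small(rex) → penguin(tweety)]; R9 [red(tweety) ∧ visible(rex) → flies(tweety)]. Adds large(rex), penguin(tweety), flies(tweety).
Round 2: R1 [penguin(tweety) ∧ stale(tweety) → active(rex)]. Adds active(rex).
Round 3: R8 [active(rex) ∧ large(rex) → bird(tweety)]. Adds bird(tweety).
Round 4: R2 [bird(tweety) ∧ flies(tweety) → has_feathers(tweety)]. Adds has_feathers(tweety).
Derived: penguin(tweety) (round 1), bird(tweety) (round 3), flies(tweety) (round 1). flagged(tweety) never appears in any round.

flagged(tweety)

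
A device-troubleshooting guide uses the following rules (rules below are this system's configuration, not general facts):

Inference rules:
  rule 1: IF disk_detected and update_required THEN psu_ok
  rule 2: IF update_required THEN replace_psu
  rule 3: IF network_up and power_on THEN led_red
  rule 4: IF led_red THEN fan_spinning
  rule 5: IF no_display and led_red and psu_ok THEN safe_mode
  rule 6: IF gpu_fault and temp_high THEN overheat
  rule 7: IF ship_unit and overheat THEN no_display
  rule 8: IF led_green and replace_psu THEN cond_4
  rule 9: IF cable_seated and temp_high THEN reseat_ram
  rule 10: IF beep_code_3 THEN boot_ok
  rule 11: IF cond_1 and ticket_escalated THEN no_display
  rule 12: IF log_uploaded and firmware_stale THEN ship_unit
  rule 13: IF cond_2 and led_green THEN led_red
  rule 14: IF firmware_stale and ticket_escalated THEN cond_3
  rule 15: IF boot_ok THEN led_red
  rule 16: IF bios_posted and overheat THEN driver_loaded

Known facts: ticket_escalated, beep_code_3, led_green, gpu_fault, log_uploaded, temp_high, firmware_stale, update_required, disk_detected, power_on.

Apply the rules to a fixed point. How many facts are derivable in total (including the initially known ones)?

21

Round 1 — rule 1, rule 2, rule 6, rule 10, rule 12, rule 14, derive psu_ok, replace_psu, overheat, boot_ok, ship_unit, cond_3.
Round 2 — rule 7, rule 8, rule 15, derive no_display, cond_4, led_red.
Round 3 — rule 4, rule 5, derive fan_spinning, safe_mode.
Closure: {beep_code_3, boot_ok, cond_3, cond_4, disk_detected, fan_spinning, firmware_stale, gpu_fault, led_green, led_red, log_uploaded, no_display, overheat, power_on, psu_ok, replace_psu, safe_mode, ship_unit, temp_high, ticket_escalated, update_required} — 21 facts.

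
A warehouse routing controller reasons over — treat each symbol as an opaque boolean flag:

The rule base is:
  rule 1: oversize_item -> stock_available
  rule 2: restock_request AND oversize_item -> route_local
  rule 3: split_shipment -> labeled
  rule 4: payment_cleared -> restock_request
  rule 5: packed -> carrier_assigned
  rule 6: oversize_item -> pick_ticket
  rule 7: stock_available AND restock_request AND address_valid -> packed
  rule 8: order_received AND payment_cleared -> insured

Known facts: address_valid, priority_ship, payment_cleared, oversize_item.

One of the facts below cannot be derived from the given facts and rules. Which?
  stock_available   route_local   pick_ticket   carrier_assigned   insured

Round 1 fires rule 1, rule 4, rule 6, giving stock_available, restock_request, pick_ticket.
Round 2 fires rule 2, rule 7, giving route_local, packed.
Round 3 fires rule 5, giving carrier_assigned.
Derived: pick_ticket (round 1), route_local (round 2), carrier_assigned (round 3), stock_available (round 1). insured never appears in any round.

insured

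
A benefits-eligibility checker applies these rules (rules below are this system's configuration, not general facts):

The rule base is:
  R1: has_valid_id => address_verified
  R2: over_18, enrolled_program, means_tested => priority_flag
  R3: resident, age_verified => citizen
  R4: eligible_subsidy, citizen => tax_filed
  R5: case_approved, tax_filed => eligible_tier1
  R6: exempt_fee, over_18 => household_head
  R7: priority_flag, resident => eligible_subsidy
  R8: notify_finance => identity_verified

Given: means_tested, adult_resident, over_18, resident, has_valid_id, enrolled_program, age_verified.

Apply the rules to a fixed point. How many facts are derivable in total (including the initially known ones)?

12

[1] R1 [has_valid_id => address_verified]; R2 [over_18, enrolled_program, means_tested => priority_flag]; R3 [resident, age_verified => citizen]. ⇒ new: address_verified, priority_flag, citizen.
[2] R7 [priority_flag, resident => eligible_subsidy]. ⇒ new: eligible_subsidy.
[3] R4 [eligible_subsidy, citizen => tax_filed]. ⇒ new: tax_filed.
Closure: {address_verified, adult_resident, age_verified, citizen, eligible_subsidy, enrolled_program, has_valid_id, means_tested, over_18, priority_flag, resident, tax_filed} — 12 facts.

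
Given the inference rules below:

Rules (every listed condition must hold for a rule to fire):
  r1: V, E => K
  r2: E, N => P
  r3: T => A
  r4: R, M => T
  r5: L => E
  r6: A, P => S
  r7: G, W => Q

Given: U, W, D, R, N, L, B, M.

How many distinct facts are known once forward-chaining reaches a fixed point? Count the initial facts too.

[1] r4 [R, M => T]; r5 [L => E]. ⇒ new: T, E.
[2] r2 [E, N => P]; r3 [T => A]. ⇒ new: P, A.
[3] r6 [A, P => S]. ⇒ new: S.
Closure: {A, B, D, E, L, M, N, P, R, S, T, U, W} — 13 facts.

13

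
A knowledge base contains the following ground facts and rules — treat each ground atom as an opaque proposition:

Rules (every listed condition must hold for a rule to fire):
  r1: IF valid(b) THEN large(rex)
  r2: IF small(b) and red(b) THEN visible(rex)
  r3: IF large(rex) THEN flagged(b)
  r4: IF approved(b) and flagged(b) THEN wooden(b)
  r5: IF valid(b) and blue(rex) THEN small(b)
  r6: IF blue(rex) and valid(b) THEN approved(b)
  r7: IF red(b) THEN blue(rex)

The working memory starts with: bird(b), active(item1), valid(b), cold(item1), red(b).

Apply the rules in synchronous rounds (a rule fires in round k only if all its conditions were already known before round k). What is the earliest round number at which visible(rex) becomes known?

3

Round 1 — r1, r7, derive large(rex), blue(rex).
Round 2 — r3, r5, r6, derive flagged(b), small(b), approved(b).
Round 3 — r2, r4, derive visible(rex), wooden(b).
visible(rex) first appears in round 3.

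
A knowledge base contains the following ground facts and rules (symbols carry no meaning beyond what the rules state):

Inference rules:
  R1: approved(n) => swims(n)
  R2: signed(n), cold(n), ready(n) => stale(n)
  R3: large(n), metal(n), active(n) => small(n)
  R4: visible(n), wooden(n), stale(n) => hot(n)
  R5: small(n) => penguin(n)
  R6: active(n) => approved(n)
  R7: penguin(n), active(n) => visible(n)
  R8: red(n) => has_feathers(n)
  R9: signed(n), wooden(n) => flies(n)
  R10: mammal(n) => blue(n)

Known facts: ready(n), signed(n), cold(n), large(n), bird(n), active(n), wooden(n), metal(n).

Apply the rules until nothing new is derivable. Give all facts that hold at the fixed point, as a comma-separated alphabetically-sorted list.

active(n), approved(n), bird(n), cold(n), flies(n), hot(n), large(n), metal(n), penguin(n), ready(n), signed(n), small(n), stale(n), swims(n), visible(n), wooden(n)

Round 1: R2 [signed(n), cold(n), ready(n) => stale(n)]; R3 [large(n), metal(n), active(n) => small(n)]; R6 [active(n) => approved(n)]; R9 [signed(n), wooden(n) => flies(n)]. New: stale(n), small(n), approved(n), flies(n).
Round 2: R1 [approved(n) => swims(n)]; R5 [small(n) => penguin(n)]. New: swims(n), penguin(n).
Round 3: R7 [penguin(n), active(n) => visible(n)]. New: visible(n).
Round 4: R4 [visible(n), wooden(n), stale(n) => hot(n)]. New: hot(n).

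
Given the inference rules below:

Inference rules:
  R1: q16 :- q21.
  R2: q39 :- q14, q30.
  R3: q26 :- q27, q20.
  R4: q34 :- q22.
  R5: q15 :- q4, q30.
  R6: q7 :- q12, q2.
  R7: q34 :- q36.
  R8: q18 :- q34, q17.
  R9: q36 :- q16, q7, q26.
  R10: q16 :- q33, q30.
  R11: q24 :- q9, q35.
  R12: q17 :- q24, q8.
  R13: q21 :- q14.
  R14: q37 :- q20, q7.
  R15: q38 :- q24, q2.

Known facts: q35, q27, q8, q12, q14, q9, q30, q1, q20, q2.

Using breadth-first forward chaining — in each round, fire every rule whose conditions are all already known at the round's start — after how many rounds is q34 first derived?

4

Round 1: R2 [q39 :- q14, q30.]; R3 [q26 :- q27, q20.]; R6 [q7 :- q12, q2.]; R11 [q24 :- q9, q35.]; R13 [q21 :- q14.]. New: q39, q26, q7, q24, q21.
Round 2: R1 [q16 :- q21.]; R12 [q17 :- q24, q8.]; R14 [q37 :- q20, q7.]; R15 [q38 :- q24, q2.]. New: q16, q17, q37, q38.
Round 3: R9 [q36 :- q16, q7, q26.]. New: q36.
Round 4: R7 [q34 :- q36.]. New: q34.
q34 first appears in round 4.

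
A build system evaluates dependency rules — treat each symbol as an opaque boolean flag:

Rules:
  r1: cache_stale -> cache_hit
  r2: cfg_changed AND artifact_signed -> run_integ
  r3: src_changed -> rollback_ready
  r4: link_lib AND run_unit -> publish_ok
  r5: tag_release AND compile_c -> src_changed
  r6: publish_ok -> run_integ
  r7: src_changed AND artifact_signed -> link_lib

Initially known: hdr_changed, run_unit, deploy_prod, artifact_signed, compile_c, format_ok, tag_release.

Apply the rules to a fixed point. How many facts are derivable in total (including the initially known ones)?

12

Round 1: r5 [tag_release AND compile_c -> src_changed]. New: src_changed.
Round 2: r3 [src_changed -> rollback_ready]; r7 [src_changed AND artifact_signed -> link_lib]. New: rollback_ready, link_lib.
Round 3: r4 [link_lib AND run_unit -> publish_ok]. New: publish_ok.
Round 4: r6 [publish_ok -> run_integ]. New: run_integ.
Closure: {artifact_signed, compile_c, deploy_prod, format_ok, hdr_changed, link_lib, publish_ok, rollback_ready, run_integ, run_unit, src_changed, tag_release} — 12 facts.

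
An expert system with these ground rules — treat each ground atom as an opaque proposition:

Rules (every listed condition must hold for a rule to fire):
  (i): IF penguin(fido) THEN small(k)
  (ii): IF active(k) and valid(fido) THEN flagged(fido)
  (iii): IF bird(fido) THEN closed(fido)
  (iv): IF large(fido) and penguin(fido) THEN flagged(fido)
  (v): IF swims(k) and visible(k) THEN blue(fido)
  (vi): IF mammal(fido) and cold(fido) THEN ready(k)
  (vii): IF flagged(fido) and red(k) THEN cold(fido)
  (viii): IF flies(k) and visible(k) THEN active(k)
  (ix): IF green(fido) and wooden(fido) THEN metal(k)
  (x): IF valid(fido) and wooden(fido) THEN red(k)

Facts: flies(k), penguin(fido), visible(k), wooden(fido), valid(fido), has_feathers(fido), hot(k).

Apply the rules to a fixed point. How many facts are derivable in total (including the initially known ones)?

Round 1: (i) [IF penguin(fido) THEN small(k)]; (viii) [IF flies(k) and visible(k) THEN active(k)]; (x) [IF valid(fido) and wooden(fido) THEN red(k)]. Adds small(k), active(k), red(k).
Round 2: (ii) [IF active(k) and valid(fido) THEN flagged(fido)]. Adds flagged(fido).
Round 3: (vii) [IF flagged(fido) and red(k) THEN cold(fido)]. Adds cold(fido).
Closure: {active(k), cold(fido), flagged(fido), flies(k), has_feathers(fido), hot(k), penguin(fido), red(k), small(k), valid(fido), visible(k), wooden(fido)} — 12 facts.

12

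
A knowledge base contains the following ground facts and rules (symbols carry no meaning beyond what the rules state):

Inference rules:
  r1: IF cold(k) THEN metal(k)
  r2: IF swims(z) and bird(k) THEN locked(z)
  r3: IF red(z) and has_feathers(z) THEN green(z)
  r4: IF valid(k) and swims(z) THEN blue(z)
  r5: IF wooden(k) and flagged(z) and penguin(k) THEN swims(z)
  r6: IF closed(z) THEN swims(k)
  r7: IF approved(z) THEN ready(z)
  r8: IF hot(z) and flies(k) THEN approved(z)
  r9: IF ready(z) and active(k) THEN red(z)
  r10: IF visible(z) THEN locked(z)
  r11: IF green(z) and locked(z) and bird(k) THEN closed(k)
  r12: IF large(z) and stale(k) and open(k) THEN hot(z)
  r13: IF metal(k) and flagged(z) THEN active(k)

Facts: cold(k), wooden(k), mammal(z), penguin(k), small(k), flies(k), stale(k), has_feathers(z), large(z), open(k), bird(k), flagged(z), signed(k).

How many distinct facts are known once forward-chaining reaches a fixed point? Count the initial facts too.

23

Round 1: r1 [IF cold(k) THEN metal(k)]; r5 [IF wooden(k) and flagged(z) and penguin(k) THEN swims(z)]; r12 [IF large(z) and stale(k) and open(k) THEN hot(z)]. New: metal(k), swims(z), hot(z).
Round 2: r2 [IF swims(z) and bird(k) THEN locked(z)]; r8 [IF hot(z) and flies(k) THEN approved(z)]; r13 [IF metal(k) and flagged(z) THEN active(k)]. New: locked(z), approved(z), active(k).
Round 3: r7 [IF approved(z) THEN ready(z)]. New: ready(z).
Round 4: r9 [IF ready(z) and active(k) THEN red(z)]. New: red(z).
Round 5: r3 [IF red(z) and has_feathers(z) THEN green(z)]. New: green(z).
Round 6: r11 [IF green(z) and locked(z) and bird(k) THEN closed(k)]. New: closed(k).
Closure: {active(k), approved(z), bird(k), closed(k), cold(k), flagged(z), flies(k), green(z), has_feathers(z), hot(z), large(z), locked(z), mammal(z), metal(k), open(k), penguin(k), ready(z), red(z), signed(k), small(k), stale(k), swims(z), wooden(k)} — 23 facts.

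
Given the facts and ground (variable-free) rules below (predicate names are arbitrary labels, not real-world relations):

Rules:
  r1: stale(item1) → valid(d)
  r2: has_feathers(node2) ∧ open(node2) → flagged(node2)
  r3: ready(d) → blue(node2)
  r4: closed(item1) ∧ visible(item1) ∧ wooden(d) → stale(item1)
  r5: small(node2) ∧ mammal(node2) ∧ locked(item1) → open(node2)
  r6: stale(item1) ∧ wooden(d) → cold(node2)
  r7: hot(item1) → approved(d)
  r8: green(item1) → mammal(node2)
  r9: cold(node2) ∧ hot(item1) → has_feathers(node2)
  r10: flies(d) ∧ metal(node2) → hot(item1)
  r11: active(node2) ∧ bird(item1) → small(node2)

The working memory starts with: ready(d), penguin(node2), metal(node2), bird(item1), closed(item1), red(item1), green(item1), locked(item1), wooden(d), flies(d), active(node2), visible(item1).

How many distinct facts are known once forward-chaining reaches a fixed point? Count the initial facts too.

23

Round 1: r3 [ready(d) → blue(node2)]; r4 [closed(item1) ∧ visible(item1) ∧ wooden(d) → stale(item1)]; r8 [green(item1) → mammal(node2)]; r10 [flies(d) ∧ metal(node2) → hot(item1)]; r11 [active(node2) ∧ bird(item1) → small(node2)]. New: blue(node2), stale(item1), mammal(node2), hot(item1), small(node2).
Round 2: r1 [stale(item1) → valid(d)]; r5 [small(node2) ∧ mammal(node2) ∧ locked(item1) → open(node2)]; r6 [stale(item1) ∧ wooden(d) → cold(node2)]; r7 [hot(item1) → approved(d)]. New: valid(d), open(node2), cold(node2), approved(d).
Round 3: r9 [cold(node2) ∧ hot(item1) → has_feathers(node2)]. New: has_feathers(node2).
Round 4: r2 [has_feathers(node2) ∧ open(node2) → flagged(node2)]. New: flagged(node2).
Closure: {active(node2), approved(d), bird(item1), blue(node2), closed(item1), cold(node2), flagged(node2), flies(d), green(item1), has_feathers(node2), hot(item1), locked(item1), mammal(node2), metal(node2), open(node2), penguin(node2), ready(d), red(item1), small(node2), stale(item1), valid(d), visible(item1), wooden(d)} — 23 facts.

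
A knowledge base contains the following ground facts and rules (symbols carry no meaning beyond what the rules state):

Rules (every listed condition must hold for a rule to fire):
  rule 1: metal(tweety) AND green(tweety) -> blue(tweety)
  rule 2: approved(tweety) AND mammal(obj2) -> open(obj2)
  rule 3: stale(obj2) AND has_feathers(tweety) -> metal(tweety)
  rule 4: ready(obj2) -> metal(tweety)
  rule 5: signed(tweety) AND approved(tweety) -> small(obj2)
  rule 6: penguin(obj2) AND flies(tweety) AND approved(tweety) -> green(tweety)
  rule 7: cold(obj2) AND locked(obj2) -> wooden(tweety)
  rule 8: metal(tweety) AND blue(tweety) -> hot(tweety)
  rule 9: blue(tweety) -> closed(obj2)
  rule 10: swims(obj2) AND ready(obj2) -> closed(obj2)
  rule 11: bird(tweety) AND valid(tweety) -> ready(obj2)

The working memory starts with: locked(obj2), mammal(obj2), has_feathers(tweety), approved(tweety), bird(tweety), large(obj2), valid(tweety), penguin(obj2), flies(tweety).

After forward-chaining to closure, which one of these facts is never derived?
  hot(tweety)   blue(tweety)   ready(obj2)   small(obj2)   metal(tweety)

Round 1: rule 2 [approved(tweety) AND mammal(obj2) -> open(obj2)]; rule 6 [penguin(obj2) AND flies(tweety) AND approved(tweety) -> green(tweety)]; rule 11 [bird(tweety) AND valid(tweety) -> ready(obj2)]. New: open(obj2), green(tweety), ready(obj2).
Round 2: rule 4 [ready(obj2) -> metal(tweety)]. New: metal(tweety).
Round 3: rule 1 [metal(tweety) AND green(tweety) -> blue(tweety)]. New: blue(tweety).
Round 4: rule 8 [metal(tweety) AND blue(tweety) -> hot(tweety)]; rule 9 [blue(tweety) -> closed(obj2)]. New: hot(tweety), closed(obj2).
Derived: blue(tweety) (round 3), ready(obj2) (round 1), hot(tweety) (round 4), metal(tweety) (round 2). small(obj2) never appears in any round.

small(obj2)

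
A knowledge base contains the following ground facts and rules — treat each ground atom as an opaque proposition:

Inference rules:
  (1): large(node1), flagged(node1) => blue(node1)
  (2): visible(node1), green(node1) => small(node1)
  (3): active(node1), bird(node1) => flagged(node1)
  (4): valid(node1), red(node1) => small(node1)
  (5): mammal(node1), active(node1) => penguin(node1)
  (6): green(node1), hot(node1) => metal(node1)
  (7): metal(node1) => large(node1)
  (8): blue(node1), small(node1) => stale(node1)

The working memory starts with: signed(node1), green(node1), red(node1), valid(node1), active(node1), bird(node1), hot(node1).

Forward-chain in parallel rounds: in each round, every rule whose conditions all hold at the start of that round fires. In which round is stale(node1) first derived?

4

Round 1: (3) [active(node1), bird(node1) => flagged(node1)]; (4) [valid(node1), red(node1) => small(node1)]; (6) [green(node1), hot(node1) => metal(node1)]. Adds flagged(node1), small(node1), metal(node1).
Round 2: (7) [metal(node1) => large(node1)]. Adds large(node1).
Round 3: (1) [large(node1), flagged(node1) => blue(node1)]. Adds blue(node1).
Round 4: (8) [blue(node1), small(node1) => stale(node1)]. Adds stale(node1).
stale(node1) first appears in round 4.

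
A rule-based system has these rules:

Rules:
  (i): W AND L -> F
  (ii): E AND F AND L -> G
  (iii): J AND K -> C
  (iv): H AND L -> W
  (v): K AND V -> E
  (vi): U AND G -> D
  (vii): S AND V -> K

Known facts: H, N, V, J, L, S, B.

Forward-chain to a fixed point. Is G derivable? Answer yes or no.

yes

Round 1: (iv) [H AND L -> W]; (vii) [S AND V -> K]. New: W, K.
Round 2: (i) [W AND L -> F]; (iii) [J AND K -> C]; (v) [K AND V -> E]. New: F, C, E.
Round 3: (ii) [E AND F AND L -> G]. New: G.
G appears in round 3, so it is derivable.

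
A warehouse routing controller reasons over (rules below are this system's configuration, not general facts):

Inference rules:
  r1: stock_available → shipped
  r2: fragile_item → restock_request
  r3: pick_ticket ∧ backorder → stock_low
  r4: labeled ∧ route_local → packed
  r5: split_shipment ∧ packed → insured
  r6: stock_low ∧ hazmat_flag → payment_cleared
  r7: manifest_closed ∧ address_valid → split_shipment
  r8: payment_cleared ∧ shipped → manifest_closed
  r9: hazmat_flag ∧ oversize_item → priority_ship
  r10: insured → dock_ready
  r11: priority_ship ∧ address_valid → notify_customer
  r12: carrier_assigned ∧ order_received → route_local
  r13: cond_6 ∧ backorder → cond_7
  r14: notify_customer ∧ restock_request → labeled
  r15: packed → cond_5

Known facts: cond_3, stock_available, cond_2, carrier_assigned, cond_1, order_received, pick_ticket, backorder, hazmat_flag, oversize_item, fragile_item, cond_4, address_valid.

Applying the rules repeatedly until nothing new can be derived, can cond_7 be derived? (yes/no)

no

Round 1: r1 [stock_available → shipped]; r2 [fragile_item → restock_request]; r3 [pick_ticket ∧ backorder → stock_low]; r9 [hazmat_flag ∧ oversize_item → priority_ship]; r12 [carrier_assigned ∧ order_received → route_local]. Adds shipped, restock_request, stock_low, priority_ship, route_local.
Round 2: r6 [stock_low ∧ hazmat_flag → payment_cleared]; r11 [priority_ship ∧ address_valid → notify_customer]. Adds payment_cleared, notify_customer.
Round 3: r8 [payment_cleared ∧ shipped → manifest_closed]; r14 [notify_customer ∧ restock_request → labeled]. Adds manifest_closed, labeled.
Round 4: r4 [labeled ∧ route_local → packed]; r7 [manifest_closed ∧ address_valid → split_shipment]. Adds packed, split_shipment.
Round 5: r5 [split_shipment ∧ packed → insured]; r15 [packed → cond_5]. Adds insured, cond_5.
Round 6: r10 [insured → dock_ready]. Adds dock_ready.
Fixed point reached. cond_7 is concluded only by r13; r13 needs cond_6 (never derived).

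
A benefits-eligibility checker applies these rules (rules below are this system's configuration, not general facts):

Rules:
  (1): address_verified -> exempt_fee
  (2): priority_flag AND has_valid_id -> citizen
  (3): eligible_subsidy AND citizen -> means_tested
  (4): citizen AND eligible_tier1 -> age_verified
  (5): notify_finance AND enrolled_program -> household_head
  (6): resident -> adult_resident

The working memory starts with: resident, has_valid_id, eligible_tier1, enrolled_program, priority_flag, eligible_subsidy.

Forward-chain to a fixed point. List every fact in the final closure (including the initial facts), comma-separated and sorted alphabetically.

[1] (2) [priority_flag AND has_valid_id -> citizen]; (6) [resident -> adult_resident]. ⇒ new: citizen, adult_resident.
[2] (3) [eligible_subsidy AND citizen -> means_tested]; (4) [citizen AND eligible_tier1 -> age_verified]. ⇒ new: means_tested, age_verified.

adult_resident, age_verified, citizen, eligible_subsidy, eligible_tier1, enrolled_program, has_valid_id, means_tested, priority_flag, resident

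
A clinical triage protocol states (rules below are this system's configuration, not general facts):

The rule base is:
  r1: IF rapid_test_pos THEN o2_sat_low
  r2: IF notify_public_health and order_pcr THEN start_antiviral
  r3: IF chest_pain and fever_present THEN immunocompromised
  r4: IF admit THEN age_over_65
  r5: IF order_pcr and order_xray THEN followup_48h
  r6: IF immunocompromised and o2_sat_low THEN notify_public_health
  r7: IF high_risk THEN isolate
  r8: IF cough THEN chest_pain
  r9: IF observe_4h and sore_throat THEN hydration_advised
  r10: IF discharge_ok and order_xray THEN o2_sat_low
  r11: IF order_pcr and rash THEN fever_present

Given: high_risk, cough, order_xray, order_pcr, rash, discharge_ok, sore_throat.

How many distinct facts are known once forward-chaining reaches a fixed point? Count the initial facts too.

Round 1: r5 [IF order_pcr and order_xray THEN followup_48h]; r7 [IF high_risk THEN isolate]; r8 [IF cough THEN chest_pain]; r10 [IF discharge_ok and order_xray THEN o2_sat_low]; r11 [IF order_pcr and rash THEN fever_present]. New: followup_48h, isolate, chest_pain, o2_sat_low, fever_present.
Round 2: r3 [IF chest_pain and fever_present THEN immunocompromised]. New: immunocompromised.
Round 3: r6 [IF immunocompromised and o2_sat_low THEN notify_public_health]. New: notify_public_health.
Round 4: r2 [IF notify_public_health and order_pcr THEN start_antiviral]. New: start_antiviral.
Closure: {chest_pain, cough, discharge_ok, fever_present, followup_48h, high_risk, immunocompromised, isolate, notify_public_health, o2_sat_low, order_pcr, order_xray, rash, sore_throat, start_antiviral} — 15 facts.

15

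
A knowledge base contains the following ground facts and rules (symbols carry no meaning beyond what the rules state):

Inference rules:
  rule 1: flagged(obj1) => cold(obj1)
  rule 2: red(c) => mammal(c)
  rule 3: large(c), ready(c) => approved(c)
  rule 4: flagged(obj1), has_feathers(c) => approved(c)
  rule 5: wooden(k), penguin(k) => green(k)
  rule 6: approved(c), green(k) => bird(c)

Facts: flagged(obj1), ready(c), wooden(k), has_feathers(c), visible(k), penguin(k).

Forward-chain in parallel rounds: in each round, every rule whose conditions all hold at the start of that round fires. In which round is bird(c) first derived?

2

Round 1 fires rule 1, rule 4, rule 5, giving cold(obj1), approved(c), green(k).
Round 2 fires rule 6, giving bird(c).
bird(c) first appears in round 2.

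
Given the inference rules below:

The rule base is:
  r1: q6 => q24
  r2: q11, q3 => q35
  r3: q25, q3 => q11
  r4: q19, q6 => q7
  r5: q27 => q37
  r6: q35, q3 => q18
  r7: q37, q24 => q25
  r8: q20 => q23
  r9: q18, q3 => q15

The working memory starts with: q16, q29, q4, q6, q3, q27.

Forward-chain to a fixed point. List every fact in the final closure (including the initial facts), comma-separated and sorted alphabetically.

q11, q15, q16, q18, q24, q25, q27, q29, q3, q35, q37, q4, q6

Round 1 — r1, r5, derive q24, q37.
Round 2 — r7, derive q25.
Round 3 — r3, derive q11.
Round 4 — r2, derive q35.
Round 5 — r6, derive q18.
Round 6 — r9, derive q15.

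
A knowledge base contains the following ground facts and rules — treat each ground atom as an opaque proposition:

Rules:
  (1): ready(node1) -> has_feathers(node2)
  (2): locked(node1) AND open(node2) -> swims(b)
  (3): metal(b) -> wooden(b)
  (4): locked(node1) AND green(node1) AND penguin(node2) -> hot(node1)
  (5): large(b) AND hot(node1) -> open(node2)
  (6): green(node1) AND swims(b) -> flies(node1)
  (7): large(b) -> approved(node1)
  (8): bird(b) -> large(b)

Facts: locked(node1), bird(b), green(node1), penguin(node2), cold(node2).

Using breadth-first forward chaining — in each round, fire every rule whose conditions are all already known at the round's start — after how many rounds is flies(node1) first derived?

Round 1: (4) [locked(node1) AND green(node1) AND penguin(node2) -> hot(node1)]; (8) [bird(b) -> large(b)]. Adds hot(node1), large(b).
Round 2: (5) [large(b) AND hot(node1) -> open(node2)]; (7) [large(b) -> approved(node1)]. Adds open(node2), approved(node1).
Round 3: (2) [locked(node1) AND open(node2) -> swims(b)]. Adds swims(b).
Round 4: (6) [green(node1) AND swims(b) -> flies(node1)]. Adds flies(node1).
flies(node1) first appears in round 4.

4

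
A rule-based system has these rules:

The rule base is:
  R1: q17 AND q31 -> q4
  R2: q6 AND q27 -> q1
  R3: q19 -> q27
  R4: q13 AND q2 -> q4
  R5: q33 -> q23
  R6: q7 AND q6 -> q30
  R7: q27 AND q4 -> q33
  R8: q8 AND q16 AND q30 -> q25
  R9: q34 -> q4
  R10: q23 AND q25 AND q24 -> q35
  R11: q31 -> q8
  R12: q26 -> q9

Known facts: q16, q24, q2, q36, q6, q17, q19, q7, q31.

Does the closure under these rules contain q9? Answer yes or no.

Round 1: R1 [q17 AND q31 -> q4]; R3 [q19 -> q27]; R6 [q7 AND q6 -> q30]; R11 [q31 -> q8]. Adds q4, q27, q30, q8.
Round 2: R2 [q6 AND q27 -> q1]; R7 [q27 AND q4 -> q33]; R8 [q8 AND q16 AND q30 -> q25]. Adds q1, q33, q25.
Round 3: R5 [q33 -> q23]. Adds q23.
Round 4: R10 [q23 AND q25 AND q24 -> q35]. Adds q35.
Fixed point reached. q9 is concluded only by R12; R12 needs q26 (never derived).

no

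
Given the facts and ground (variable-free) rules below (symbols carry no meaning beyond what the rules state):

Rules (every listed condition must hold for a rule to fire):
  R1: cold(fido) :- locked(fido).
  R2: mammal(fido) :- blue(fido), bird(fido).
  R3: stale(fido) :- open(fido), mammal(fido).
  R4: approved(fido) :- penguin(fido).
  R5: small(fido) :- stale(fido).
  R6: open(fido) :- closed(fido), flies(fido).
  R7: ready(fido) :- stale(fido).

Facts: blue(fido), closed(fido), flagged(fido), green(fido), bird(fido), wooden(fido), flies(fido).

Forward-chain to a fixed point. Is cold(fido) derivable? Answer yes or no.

Round 1 — R2, R6, derive mammal(fido), open(fido).
Round 2 — R3, derive stale(fido).
Round 3 — R5, R7, derive small(fido), ready(fido).
Fixed point reached. cold(fido) is concluded only by R1; R1 needs locked(fido) (never derived).

no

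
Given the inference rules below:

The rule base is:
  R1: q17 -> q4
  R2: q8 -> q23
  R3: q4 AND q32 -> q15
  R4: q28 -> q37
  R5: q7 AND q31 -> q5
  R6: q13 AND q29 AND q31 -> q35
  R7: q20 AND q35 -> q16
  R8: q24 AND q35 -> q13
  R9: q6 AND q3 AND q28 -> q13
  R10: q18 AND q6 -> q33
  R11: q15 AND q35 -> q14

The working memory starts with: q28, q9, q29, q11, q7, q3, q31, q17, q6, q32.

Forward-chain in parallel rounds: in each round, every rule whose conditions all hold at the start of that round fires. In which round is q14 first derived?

Round 1: R1 [q17 -> q4]; R4 [q28 -> q37]; R5 [q7 AND q31 -> q5]; R9 [q6 AND q3 AND q28 -> q13]. Adds q4, q37, q5, q13.
Round 2: R3 [q4 AND q32 -> q15]; R6 [q13 AND q29 AND q31 -> q35]. Adds q15, q35.
Round 3: R11 [q15 AND q35 -> q14]. Adds q14.
q14 first appears in round 3.

3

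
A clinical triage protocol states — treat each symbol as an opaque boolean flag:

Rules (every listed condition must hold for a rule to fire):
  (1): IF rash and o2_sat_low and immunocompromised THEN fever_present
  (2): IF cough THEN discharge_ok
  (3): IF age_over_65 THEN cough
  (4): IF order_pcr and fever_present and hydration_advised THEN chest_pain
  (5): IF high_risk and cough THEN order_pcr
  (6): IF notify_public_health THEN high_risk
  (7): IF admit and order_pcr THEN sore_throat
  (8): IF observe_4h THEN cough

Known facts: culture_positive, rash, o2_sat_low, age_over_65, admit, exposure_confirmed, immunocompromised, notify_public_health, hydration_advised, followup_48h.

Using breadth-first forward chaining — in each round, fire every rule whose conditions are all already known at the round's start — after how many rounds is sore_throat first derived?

3

[1] (1) [IF rash and o2_sat_low and immunocompromised THEN fever_present]; (3) [IF age_over_65 THEN cough]; (6) [IF notify_public_health THEN high_risk]. ⇒ new: fever_present, cough, high_risk.
[2] (2) [IF cough THEN discharge_ok]; (5) [IF high_risk and cough THEN order_pcr]. ⇒ new: discharge_ok, order_pcr.
[3] (4) [IF order_pcr and fever_present and hydration_advised THEN chest_pain]; (7) [IF admit and order_pcr THEN sore_throat]. ⇒ new: chest_pain, sore_throat.
sore_throat first appears in round 3.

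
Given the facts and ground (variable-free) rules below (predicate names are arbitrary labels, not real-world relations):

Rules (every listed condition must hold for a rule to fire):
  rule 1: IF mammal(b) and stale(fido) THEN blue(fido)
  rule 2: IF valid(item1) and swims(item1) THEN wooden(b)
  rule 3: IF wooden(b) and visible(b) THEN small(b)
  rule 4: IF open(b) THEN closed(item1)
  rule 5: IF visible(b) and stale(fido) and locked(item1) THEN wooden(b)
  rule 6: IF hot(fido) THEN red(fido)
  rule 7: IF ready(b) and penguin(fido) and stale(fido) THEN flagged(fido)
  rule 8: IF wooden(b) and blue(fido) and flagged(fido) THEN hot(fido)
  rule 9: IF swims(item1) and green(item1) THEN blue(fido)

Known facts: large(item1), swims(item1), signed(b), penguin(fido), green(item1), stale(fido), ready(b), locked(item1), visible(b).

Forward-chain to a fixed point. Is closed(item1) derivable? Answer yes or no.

Round 1 — rule 5, rule 7, rule 9, derive wooden(b), flagged(fido), blue(fido).
Round 2 — rule 3, rule 8, derive small(b), hot(fido).
Round 3 — rule 6, derive red(fido).
Fixed point reached. closed(item1) is concluded only by rule 4; rule 4 needs open(b) (never derived).

no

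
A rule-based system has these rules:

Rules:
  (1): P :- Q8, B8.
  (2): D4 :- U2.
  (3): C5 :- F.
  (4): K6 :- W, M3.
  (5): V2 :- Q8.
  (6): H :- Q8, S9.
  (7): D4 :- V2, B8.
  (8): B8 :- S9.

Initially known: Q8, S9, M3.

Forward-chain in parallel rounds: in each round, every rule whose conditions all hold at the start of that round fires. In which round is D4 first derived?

2

Round 1: (5) [V2 :- Q8.]; (6) [H :- Q8, S9.]; (8) [B8 :- S9.]. Adds V2, H, B8.
Round 2: (1) [P :- Q8, B8.]; (7) [D4 :- V2, B8.]. Adds P, D4.
D4 first appears in round 2.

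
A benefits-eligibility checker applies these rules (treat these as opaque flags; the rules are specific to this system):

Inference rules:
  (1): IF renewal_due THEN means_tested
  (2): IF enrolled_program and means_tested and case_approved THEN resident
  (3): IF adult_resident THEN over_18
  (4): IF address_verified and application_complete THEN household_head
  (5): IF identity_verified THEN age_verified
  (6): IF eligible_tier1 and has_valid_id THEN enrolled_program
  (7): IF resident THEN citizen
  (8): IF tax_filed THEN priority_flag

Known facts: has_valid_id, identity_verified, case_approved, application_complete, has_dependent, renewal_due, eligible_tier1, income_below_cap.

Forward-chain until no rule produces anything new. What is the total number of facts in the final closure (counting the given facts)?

13

Round 1: (1) [IF renewal_due THEN means_tested]; (5) [IF identity_verified THEN age_verified]; (6) [IF eligible_tier1 and has_valid_id THEN enrolled_program]. New: means_tested, age_verified, enrolled_program.
Round 2: (2) [IF enrolled_program and means_tested and case_approved THEN resident]. New: resident.
Round 3: (7) [IF resident THEN citizen]. New: citizen.
Closure: {age_verified, application_complete, case_approved, citizen, eligible_tier1, enrolled_program, has_dependent, has_valid_id, identity_verified, income_below_cap, means_tested, renewal_due, resident} — 13 facts.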